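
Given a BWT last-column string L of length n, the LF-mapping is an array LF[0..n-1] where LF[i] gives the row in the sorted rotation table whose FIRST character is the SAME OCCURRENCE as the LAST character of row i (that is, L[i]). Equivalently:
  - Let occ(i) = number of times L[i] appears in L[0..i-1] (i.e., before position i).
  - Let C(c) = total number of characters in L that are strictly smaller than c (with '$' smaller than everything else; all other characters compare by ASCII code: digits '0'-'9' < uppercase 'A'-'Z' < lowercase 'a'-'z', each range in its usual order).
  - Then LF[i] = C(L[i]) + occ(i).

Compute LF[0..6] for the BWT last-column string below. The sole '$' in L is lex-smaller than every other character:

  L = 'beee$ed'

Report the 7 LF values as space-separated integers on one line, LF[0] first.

Answer: 1 3 4 5 0 6 2

Derivation:
Char counts: '$':1, 'b':1, 'd':1, 'e':4
C (first-col start): C('$')=0, C('b')=1, C('d')=2, C('e')=3
L[0]='b': occ=0, LF[0]=C('b')+0=1+0=1
L[1]='e': occ=0, LF[1]=C('e')+0=3+0=3
L[2]='e': occ=1, LF[2]=C('e')+1=3+1=4
L[3]='e': occ=2, LF[3]=C('e')+2=3+2=5
L[4]='$': occ=0, LF[4]=C('$')+0=0+0=0
L[5]='e': occ=3, LF[5]=C('e')+3=3+3=6
L[6]='d': occ=0, LF[6]=C('d')+0=2+0=2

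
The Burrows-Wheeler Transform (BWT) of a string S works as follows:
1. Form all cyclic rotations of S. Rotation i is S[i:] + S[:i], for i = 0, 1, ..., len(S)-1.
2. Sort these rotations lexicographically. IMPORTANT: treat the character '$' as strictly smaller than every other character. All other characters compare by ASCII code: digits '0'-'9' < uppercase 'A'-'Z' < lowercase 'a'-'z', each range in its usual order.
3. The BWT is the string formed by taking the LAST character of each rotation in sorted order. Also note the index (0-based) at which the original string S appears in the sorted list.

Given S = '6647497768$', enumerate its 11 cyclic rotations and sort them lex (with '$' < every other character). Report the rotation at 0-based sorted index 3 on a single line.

All 11 rotations (rotation i = S[i:]+S[:i]):
  rot[0] = 6647497768$
  rot[1] = 647497768$6
  rot[2] = 47497768$66
  rot[3] = 7497768$664
  rot[4] = 497768$6647
  rot[5] = 97768$66474
  rot[6] = 7768$664749
  rot[7] = 768$6647497
  rot[8] = 68$66474977
  rot[9] = 8$664749776
  rot[10] = $6647497768
Sorted (with $ < everything):
  sorted[0] = $6647497768
  sorted[1] = 47497768$66
  sorted[2] = 497768$6647
  sorted[3] = 647497768$6
  sorted[4] = 6647497768$
  sorted[5] = 68$66474977
  sorted[6] = 7497768$664
  sorted[7] = 768$6647497
  sorted[8] = 7768$664749
  sorted[9] = 8$664749776
  sorted[10] = 97768$66474
sorted[3] = 647497768$6

Answer: 647497768$6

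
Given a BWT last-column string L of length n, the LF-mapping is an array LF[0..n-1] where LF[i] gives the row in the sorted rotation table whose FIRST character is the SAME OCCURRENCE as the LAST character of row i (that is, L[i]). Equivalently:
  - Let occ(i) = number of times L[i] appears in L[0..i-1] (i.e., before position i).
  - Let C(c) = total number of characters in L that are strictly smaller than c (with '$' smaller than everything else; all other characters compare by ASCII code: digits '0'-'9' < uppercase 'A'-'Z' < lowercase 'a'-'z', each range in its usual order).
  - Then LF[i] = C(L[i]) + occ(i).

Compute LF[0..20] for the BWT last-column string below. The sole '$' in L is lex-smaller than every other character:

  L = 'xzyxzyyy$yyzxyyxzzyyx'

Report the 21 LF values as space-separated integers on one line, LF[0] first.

Char counts: '$':1, 'x':5, 'y':10, 'z':5
C (first-col start): C('$')=0, C('x')=1, C('y')=6, C('z')=16
L[0]='x': occ=0, LF[0]=C('x')+0=1+0=1
L[1]='z': occ=0, LF[1]=C('z')+0=16+0=16
L[2]='y': occ=0, LF[2]=C('y')+0=6+0=6
L[3]='x': occ=1, LF[3]=C('x')+1=1+1=2
L[4]='z': occ=1, LF[4]=C('z')+1=16+1=17
L[5]='y': occ=1, LF[5]=C('y')+1=6+1=7
L[6]='y': occ=2, LF[6]=C('y')+2=6+2=8
L[7]='y': occ=3, LF[7]=C('y')+3=6+3=9
L[8]='$': occ=0, LF[8]=C('$')+0=0+0=0
L[9]='y': occ=4, LF[9]=C('y')+4=6+4=10
L[10]='y': occ=5, LF[10]=C('y')+5=6+5=11
L[11]='z': occ=2, LF[11]=C('z')+2=16+2=18
L[12]='x': occ=2, LF[12]=C('x')+2=1+2=3
L[13]='y': occ=6, LF[13]=C('y')+6=6+6=12
L[14]='y': occ=7, LF[14]=C('y')+7=6+7=13
L[15]='x': occ=3, LF[15]=C('x')+3=1+3=4
L[16]='z': occ=3, LF[16]=C('z')+3=16+3=19
L[17]='z': occ=4, LF[17]=C('z')+4=16+4=20
L[18]='y': occ=8, LF[18]=C('y')+8=6+8=14
L[19]='y': occ=9, LF[19]=C('y')+9=6+9=15
L[20]='x': occ=4, LF[20]=C('x')+4=1+4=5

Answer: 1 16 6 2 17 7 8 9 0 10 11 18 3 12 13 4 19 20 14 15 5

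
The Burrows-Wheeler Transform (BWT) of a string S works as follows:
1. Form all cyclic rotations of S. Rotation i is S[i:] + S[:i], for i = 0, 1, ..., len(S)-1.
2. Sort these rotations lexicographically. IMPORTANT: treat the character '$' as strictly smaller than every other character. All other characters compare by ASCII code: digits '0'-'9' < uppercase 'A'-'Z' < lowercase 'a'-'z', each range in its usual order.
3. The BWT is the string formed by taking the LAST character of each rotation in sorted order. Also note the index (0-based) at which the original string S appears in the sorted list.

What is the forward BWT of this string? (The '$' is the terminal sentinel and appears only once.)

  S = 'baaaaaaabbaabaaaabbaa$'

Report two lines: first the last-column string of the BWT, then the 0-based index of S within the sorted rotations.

All 22 rotations (rotation i = S[i:]+S[:i]):
  rot[0] = baaaaaaabbaabaaaabbaa$
  rot[1] = aaaaaaabbaabaaaabbaa$b
  rot[2] = aaaaaabbaabaaaabbaa$ba
  rot[3] = aaaaabbaabaaaabbaa$baa
  rot[4] = aaaabbaabaaaabbaa$baaa
  rot[5] = aaabbaabaaaabbaa$baaaa
  rot[6] = aabbaabaaaabbaa$baaaaa
  rot[7] = abbaabaaaabbaa$baaaaaa
  rot[8] = bbaabaaaabbaa$baaaaaaa
  rot[9] = baabaaaabbaa$baaaaaaab
  rot[10] = aabaaaabbaa$baaaaaaabb
  rot[11] = abaaaabbaa$baaaaaaabba
  rot[12] = baaaabbaa$baaaaaaabbaa
  rot[13] = aaaabbaa$baaaaaaabbaab
  rot[14] = aaabbaa$baaaaaaabbaaba
  rot[15] = aabbaa$baaaaaaabbaabaa
  rot[16] = abbaa$baaaaaaabbaabaaa
  rot[17] = bbaa$baaaaaaabbaabaaaa
  rot[18] = baa$baaaaaaabbaabaaaab
  rot[19] = aa$baaaaaaabbaabaaaabb
  rot[20] = a$baaaaaaabbaabaaaabba
  rot[21] = $baaaaaaabbaabaaaabbaa
Sorted (with $ < everything):
  sorted[0] = $baaaaaaabbaabaaaabbaa  (last char: 'a')
  sorted[1] = a$baaaaaaabbaabaaaabba  (last char: 'a')
  sorted[2] = aa$baaaaaaabbaabaaaabb  (last char: 'b')
  sorted[3] = aaaaaaabbaabaaaabbaa$b  (last char: 'b')
  sorted[4] = aaaaaabbaabaaaabbaa$ba  (last char: 'a')
  sorted[5] = aaaaabbaabaaaabbaa$baa  (last char: 'a')
  sorted[6] = aaaabbaa$baaaaaaabbaab  (last char: 'b')
  sorted[7] = aaaabbaabaaaabbaa$baaa  (last char: 'a')
  sorted[8] = aaabbaa$baaaaaaabbaaba  (last char: 'a')
  sorted[9] = aaabbaabaaaabbaa$baaaa  (last char: 'a')
  sorted[10] = aabaaaabbaa$baaaaaaabb  (last char: 'b')
  sorted[11] = aabbaa$baaaaaaabbaabaa  (last char: 'a')
  sorted[12] = aabbaabaaaabbaa$baaaaa  (last char: 'a')
  sorted[13] = abaaaabbaa$baaaaaaabba  (last char: 'a')
  sorted[14] = abbaa$baaaaaaabbaabaaa  (last char: 'a')
  sorted[15] = abbaabaaaabbaa$baaaaaa  (last char: 'a')
  sorted[16] = baa$baaaaaaabbaabaaaab  (last char: 'b')
  sorted[17] = baaaaaaabbaabaaaabbaa$  (last char: '$')
  sorted[18] = baaaabbaa$baaaaaaabbaa  (last char: 'a')
  sorted[19] = baabaaaabbaa$baaaaaaab  (last char: 'b')
  sorted[20] = bbaa$baaaaaaabbaabaaaa  (last char: 'a')
  sorted[21] = bbaabaaaabbaa$baaaaaaa  (last char: 'a')
Last column: aabbaabaaabaaaaab$abaa
Original string S is at sorted index 17

Answer: aabbaabaaabaaaaab$abaa
17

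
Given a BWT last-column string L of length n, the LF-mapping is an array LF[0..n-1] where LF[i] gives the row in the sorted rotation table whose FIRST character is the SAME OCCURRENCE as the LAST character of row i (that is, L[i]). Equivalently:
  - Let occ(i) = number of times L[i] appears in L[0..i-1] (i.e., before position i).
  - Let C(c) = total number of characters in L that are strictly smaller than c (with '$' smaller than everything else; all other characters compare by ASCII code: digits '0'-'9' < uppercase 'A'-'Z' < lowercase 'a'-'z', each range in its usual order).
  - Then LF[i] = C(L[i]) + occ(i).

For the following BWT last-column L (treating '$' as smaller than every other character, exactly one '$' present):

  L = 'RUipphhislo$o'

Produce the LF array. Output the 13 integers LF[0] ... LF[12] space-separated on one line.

Char counts: '$':1, 'R':1, 'U':1, 'h':2, 'i':2, 'l':1, 'o':2, 'p':2, 's':1
C (first-col start): C('$')=0, C('R')=1, C('U')=2, C('h')=3, C('i')=5, C('l')=7, C('o')=8, C('p')=10, C('s')=12
L[0]='R': occ=0, LF[0]=C('R')+0=1+0=1
L[1]='U': occ=0, LF[1]=C('U')+0=2+0=2
L[2]='i': occ=0, LF[2]=C('i')+0=5+0=5
L[3]='p': occ=0, LF[3]=C('p')+0=10+0=10
L[4]='p': occ=1, LF[4]=C('p')+1=10+1=11
L[5]='h': occ=0, LF[5]=C('h')+0=3+0=3
L[6]='h': occ=1, LF[6]=C('h')+1=3+1=4
L[7]='i': occ=1, LF[7]=C('i')+1=5+1=6
L[8]='s': occ=0, LF[8]=C('s')+0=12+0=12
L[9]='l': occ=0, LF[9]=C('l')+0=7+0=7
L[10]='o': occ=0, LF[10]=C('o')+0=8+0=8
L[11]='$': occ=0, LF[11]=C('$')+0=0+0=0
L[12]='o': occ=1, LF[12]=C('o')+1=8+1=9

Answer: 1 2 5 10 11 3 4 6 12 7 8 0 9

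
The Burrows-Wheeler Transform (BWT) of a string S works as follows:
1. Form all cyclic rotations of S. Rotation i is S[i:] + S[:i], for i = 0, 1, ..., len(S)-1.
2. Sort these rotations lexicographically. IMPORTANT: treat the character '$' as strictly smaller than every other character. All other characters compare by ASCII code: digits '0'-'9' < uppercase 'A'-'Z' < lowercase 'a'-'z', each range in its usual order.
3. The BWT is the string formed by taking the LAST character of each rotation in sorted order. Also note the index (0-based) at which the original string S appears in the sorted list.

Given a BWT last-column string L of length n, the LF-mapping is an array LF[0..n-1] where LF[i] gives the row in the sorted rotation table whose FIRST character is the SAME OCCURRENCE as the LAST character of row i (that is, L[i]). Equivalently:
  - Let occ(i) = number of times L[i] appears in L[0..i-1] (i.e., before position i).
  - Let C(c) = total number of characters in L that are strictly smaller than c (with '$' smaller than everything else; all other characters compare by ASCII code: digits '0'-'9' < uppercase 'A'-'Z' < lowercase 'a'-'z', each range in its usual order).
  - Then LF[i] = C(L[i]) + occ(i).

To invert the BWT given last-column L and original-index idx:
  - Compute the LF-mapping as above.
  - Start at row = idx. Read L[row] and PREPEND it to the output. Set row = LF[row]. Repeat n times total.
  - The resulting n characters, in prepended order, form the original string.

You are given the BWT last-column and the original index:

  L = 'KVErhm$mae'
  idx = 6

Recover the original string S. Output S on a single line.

Answer: hammerVEK$

Derivation:
LF mapping: 2 3 1 9 6 7 0 8 4 5
Walk LF starting at row 6, prepending L[row]:
  step 1: row=6, L[6]='$', prepend. Next row=LF[6]=0
  step 2: row=0, L[0]='K', prepend. Next row=LF[0]=2
  step 3: row=2, L[2]='E', prepend. Next row=LF[2]=1
  step 4: row=1, L[1]='V', prepend. Next row=LF[1]=3
  step 5: row=3, L[3]='r', prepend. Next row=LF[3]=9
  step 6: row=9, L[9]='e', prepend. Next row=LF[9]=5
  step 7: row=5, L[5]='m', prepend. Next row=LF[5]=7
  step 8: row=7, L[7]='m', prepend. Next row=LF[7]=8
  step 9: row=8, L[8]='a', prepend. Next row=LF[8]=4
  step 10: row=4, L[4]='h', prepend. Next row=LF[4]=6
Reversed output: hammerVEK$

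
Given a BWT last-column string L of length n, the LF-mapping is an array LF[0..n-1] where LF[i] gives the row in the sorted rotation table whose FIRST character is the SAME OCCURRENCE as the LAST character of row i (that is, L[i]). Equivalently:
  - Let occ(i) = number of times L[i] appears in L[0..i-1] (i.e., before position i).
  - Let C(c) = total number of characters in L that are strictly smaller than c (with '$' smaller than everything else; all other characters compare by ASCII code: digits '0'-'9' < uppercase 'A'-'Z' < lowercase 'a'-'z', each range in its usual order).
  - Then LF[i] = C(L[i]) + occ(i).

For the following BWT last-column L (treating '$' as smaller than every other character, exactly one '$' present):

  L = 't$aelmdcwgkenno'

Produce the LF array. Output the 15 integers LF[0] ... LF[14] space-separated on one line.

Char counts: '$':1, 'a':1, 'c':1, 'd':1, 'e':2, 'g':1, 'k':1, 'l':1, 'm':1, 'n':2, 'o':1, 't':1, 'w':1
C (first-col start): C('$')=0, C('a')=1, C('c')=2, C('d')=3, C('e')=4, C('g')=6, C('k')=7, C('l')=8, C('m')=9, C('n')=10, C('o')=12, C('t')=13, C('w')=14
L[0]='t': occ=0, LF[0]=C('t')+0=13+0=13
L[1]='$': occ=0, LF[1]=C('$')+0=0+0=0
L[2]='a': occ=0, LF[2]=C('a')+0=1+0=1
L[3]='e': occ=0, LF[3]=C('e')+0=4+0=4
L[4]='l': occ=0, LF[4]=C('l')+0=8+0=8
L[5]='m': occ=0, LF[5]=C('m')+0=9+0=9
L[6]='d': occ=0, LF[6]=C('d')+0=3+0=3
L[7]='c': occ=0, LF[7]=C('c')+0=2+0=2
L[8]='w': occ=0, LF[8]=C('w')+0=14+0=14
L[9]='g': occ=0, LF[9]=C('g')+0=6+0=6
L[10]='k': occ=0, LF[10]=C('k')+0=7+0=7
L[11]='e': occ=1, LF[11]=C('e')+1=4+1=5
L[12]='n': occ=0, LF[12]=C('n')+0=10+0=10
L[13]='n': occ=1, LF[13]=C('n')+1=10+1=11
L[14]='o': occ=0, LF[14]=C('o')+0=12+0=12

Answer: 13 0 1 4 8 9 3 2 14 6 7 5 10 11 12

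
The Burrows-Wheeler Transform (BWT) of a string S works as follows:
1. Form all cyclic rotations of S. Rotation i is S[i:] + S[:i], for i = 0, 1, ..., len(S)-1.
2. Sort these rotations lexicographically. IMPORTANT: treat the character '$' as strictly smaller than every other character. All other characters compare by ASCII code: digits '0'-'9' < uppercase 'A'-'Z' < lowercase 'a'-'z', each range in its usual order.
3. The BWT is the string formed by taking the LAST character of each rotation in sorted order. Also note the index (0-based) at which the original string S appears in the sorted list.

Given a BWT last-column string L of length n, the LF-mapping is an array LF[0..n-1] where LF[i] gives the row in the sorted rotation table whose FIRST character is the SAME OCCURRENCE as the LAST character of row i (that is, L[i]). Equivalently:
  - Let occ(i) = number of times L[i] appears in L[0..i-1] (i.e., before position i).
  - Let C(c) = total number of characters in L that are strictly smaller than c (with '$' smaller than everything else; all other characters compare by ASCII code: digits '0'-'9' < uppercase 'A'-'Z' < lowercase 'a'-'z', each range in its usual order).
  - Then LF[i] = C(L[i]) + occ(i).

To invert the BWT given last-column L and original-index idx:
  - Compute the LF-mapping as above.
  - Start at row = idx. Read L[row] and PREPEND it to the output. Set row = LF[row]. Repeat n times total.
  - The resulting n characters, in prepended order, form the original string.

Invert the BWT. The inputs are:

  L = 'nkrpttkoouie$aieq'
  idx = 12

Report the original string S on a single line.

LF mapping: 8 6 13 11 14 15 7 9 10 16 4 2 0 1 5 3 12
Walk LF starting at row 12, prepending L[row]:
  step 1: row=12, L[12]='$', prepend. Next row=LF[12]=0
  step 2: row=0, L[0]='n', prepend. Next row=LF[0]=8
  step 3: row=8, L[8]='o', prepend. Next row=LF[8]=10
  step 4: row=10, L[10]='i', prepend. Next row=LF[10]=4
  step 5: row=4, L[4]='t', prepend. Next row=LF[4]=14
  step 6: row=14, L[14]='i', prepend. Next row=LF[14]=5
  step 7: row=5, L[5]='t', prepend. Next row=LF[5]=15
  step 8: row=15, L[15]='e', prepend. Next row=LF[15]=3
  step 9: row=3, L[3]='p', prepend. Next row=LF[3]=11
  step 10: row=11, L[11]='e', prepend. Next row=LF[11]=2
  step 11: row=2, L[2]='r', prepend. Next row=LF[2]=13
  step 12: row=13, L[13]='a', prepend. Next row=LF[13]=1
  step 13: row=1, L[1]='k', prepend. Next row=LF[1]=6
  step 14: row=6, L[6]='k', prepend. Next row=LF[6]=7
  step 15: row=7, L[7]='o', prepend. Next row=LF[7]=9
  step 16: row=9, L[9]='u', prepend. Next row=LF[9]=16
  step 17: row=16, L[16]='q', prepend. Next row=LF[16]=12
Reversed output: quokkarepetition$

Answer: quokkarepetition$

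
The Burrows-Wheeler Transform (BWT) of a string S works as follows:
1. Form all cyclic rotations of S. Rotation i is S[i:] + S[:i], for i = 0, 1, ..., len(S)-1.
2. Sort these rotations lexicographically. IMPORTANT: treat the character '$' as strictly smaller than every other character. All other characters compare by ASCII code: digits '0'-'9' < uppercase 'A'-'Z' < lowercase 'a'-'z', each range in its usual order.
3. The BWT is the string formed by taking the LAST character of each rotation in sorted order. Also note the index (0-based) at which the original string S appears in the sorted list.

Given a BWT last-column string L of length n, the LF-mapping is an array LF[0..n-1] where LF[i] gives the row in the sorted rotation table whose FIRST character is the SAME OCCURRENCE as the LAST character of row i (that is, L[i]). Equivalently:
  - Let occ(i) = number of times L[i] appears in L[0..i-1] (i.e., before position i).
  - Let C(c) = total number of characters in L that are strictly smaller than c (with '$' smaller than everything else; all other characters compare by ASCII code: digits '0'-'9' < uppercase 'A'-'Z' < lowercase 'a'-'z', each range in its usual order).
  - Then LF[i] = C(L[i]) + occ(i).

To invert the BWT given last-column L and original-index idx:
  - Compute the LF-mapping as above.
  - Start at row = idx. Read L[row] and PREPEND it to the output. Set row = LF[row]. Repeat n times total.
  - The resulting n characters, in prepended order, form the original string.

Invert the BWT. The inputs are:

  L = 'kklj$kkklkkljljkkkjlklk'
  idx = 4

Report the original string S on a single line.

Answer: jlkkjjkljkklkklllkkkkk$

Derivation:
LF mapping: 5 6 17 1 0 7 8 9 18 10 11 19 2 20 3 12 13 14 4 21 15 22 16
Walk LF starting at row 4, prepending L[row]:
  step 1: row=4, L[4]='$', prepend. Next row=LF[4]=0
  step 2: row=0, L[0]='k', prepend. Next row=LF[0]=5
  step 3: row=5, L[5]='k', prepend. Next row=LF[5]=7
  step 4: row=7, L[7]='k', prepend. Next row=LF[7]=9
  step 5: row=9, L[9]='k', prepend. Next row=LF[9]=10
  step 6: row=10, L[10]='k', prepend. Next row=LF[10]=11
  step 7: row=11, L[11]='l', prepend. Next row=LF[11]=19
  step 8: row=19, L[19]='l', prepend. Next row=LF[19]=21
  step 9: row=21, L[21]='l', prepend. Next row=LF[21]=22
  step 10: row=22, L[22]='k', prepend. Next row=LF[22]=16
  step 11: row=16, L[16]='k', prepend. Next row=LF[16]=13
  step 12: row=13, L[13]='l', prepend. Next row=LF[13]=20
  step 13: row=20, L[20]='k', prepend. Next row=LF[20]=15
  step 14: row=15, L[15]='k', prepend. Next row=LF[15]=12
  step 15: row=12, L[12]='j', prepend. Next row=LF[12]=2
  step 16: row=2, L[2]='l', prepend. Next row=LF[2]=17
  step 17: row=17, L[17]='k', prepend. Next row=LF[17]=14
  step 18: row=14, L[14]='j', prepend. Next row=LF[14]=3
  step 19: row=3, L[3]='j', prepend. Next row=LF[3]=1
  step 20: row=1, L[1]='k', prepend. Next row=LF[1]=6
  step 21: row=6, L[6]='k', prepend. Next row=LF[6]=8
  step 22: row=8, L[8]='l', prepend. Next row=LF[8]=18
  step 23: row=18, L[18]='j', prepend. Next row=LF[18]=4
Reversed output: jlkkjjkljkklkklllkkkkk$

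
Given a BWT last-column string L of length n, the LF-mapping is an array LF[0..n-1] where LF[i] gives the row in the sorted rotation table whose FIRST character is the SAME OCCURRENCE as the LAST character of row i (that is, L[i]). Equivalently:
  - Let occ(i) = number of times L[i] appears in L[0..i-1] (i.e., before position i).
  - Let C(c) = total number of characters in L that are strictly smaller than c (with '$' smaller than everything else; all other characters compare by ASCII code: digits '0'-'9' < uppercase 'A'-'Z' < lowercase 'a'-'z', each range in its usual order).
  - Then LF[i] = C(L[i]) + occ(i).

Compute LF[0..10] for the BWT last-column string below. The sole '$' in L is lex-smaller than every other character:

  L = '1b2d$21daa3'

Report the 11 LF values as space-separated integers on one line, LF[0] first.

Char counts: '$':1, '1':2, '2':2, '3':1, 'a':2, 'b':1, 'd':2
C (first-col start): C('$')=0, C('1')=1, C('2')=3, C('3')=5, C('a')=6, C('b')=8, C('d')=9
L[0]='1': occ=0, LF[0]=C('1')+0=1+0=1
L[1]='b': occ=0, LF[1]=C('b')+0=8+0=8
L[2]='2': occ=0, LF[2]=C('2')+0=3+0=3
L[3]='d': occ=0, LF[3]=C('d')+0=9+0=9
L[4]='$': occ=0, LF[4]=C('$')+0=0+0=0
L[5]='2': occ=1, LF[5]=C('2')+1=3+1=4
L[6]='1': occ=1, LF[6]=C('1')+1=1+1=2
L[7]='d': occ=1, LF[7]=C('d')+1=9+1=10
L[8]='a': occ=0, LF[8]=C('a')+0=6+0=6
L[9]='a': occ=1, LF[9]=C('a')+1=6+1=7
L[10]='3': occ=0, LF[10]=C('3')+0=5+0=5

Answer: 1 8 3 9 0 4 2 10 6 7 5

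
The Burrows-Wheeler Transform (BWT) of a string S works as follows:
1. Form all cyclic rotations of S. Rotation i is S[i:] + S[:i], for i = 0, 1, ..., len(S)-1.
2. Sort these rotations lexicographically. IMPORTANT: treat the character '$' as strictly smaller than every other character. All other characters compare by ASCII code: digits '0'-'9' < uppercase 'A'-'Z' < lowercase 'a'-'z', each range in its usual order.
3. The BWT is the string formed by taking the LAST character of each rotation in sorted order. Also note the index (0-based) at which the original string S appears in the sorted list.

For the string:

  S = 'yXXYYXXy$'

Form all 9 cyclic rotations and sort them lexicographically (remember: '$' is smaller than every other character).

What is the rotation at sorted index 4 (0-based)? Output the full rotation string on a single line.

Answer: Xy$yXXYYX

Derivation:
All 9 rotations (rotation i = S[i:]+S[:i]):
  rot[0] = yXXYYXXy$
  rot[1] = XXYYXXy$y
  rot[2] = XYYXXy$yX
  rot[3] = YYXXy$yXX
  rot[4] = YXXy$yXXY
  rot[5] = XXy$yXXYY
  rot[6] = Xy$yXXYYX
  rot[7] = y$yXXYYXX
  rot[8] = $yXXYYXXy
Sorted (with $ < everything):
  sorted[0] = $yXXYYXXy
  sorted[1] = XXYYXXy$y
  sorted[2] = XXy$yXXYY
  sorted[3] = XYYXXy$yX
  sorted[4] = Xy$yXXYYX
  sorted[5] = YXXy$yXXY
  sorted[6] = YYXXy$yXX
  sorted[7] = y$yXXYYXX
  sorted[8] = yXXYYXXy$
sorted[4] = Xy$yXXYYX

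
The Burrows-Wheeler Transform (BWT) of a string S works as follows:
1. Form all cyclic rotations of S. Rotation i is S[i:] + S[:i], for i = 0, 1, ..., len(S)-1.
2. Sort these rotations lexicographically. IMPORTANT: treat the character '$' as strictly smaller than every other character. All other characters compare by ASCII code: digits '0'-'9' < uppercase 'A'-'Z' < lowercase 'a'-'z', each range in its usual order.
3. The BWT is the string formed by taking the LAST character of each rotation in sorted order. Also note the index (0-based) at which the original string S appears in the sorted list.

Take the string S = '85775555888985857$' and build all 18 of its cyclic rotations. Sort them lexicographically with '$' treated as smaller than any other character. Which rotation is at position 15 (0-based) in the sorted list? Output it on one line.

All 18 rotations (rotation i = S[i:]+S[:i]):
  rot[0] = 85775555888985857$
  rot[1] = 5775555888985857$8
  rot[2] = 775555888985857$85
  rot[3] = 75555888985857$857
  rot[4] = 5555888985857$8577
  rot[5] = 555888985857$85775
  rot[6] = 55888985857$857755
  rot[7] = 5888985857$8577555
  rot[8] = 888985857$85775555
  rot[9] = 88985857$857755558
  rot[10] = 8985857$8577555588
  rot[11] = 985857$85775555888
  rot[12] = 85857$857755558889
  rot[13] = 5857$8577555588898
  rot[14] = 857$85775555888985
  rot[15] = 57$857755558889858
  rot[16] = 7$8577555588898585
  rot[17] = $85775555888985857
Sorted (with $ < everything):
  sorted[0] = $85775555888985857
  sorted[1] = 5555888985857$8577
  sorted[2] = 555888985857$85775
  sorted[3] = 55888985857$857755
  sorted[4] = 57$857755558889858
  sorted[5] = 5775555888985857$8
  sorted[6] = 5857$8577555588898
  sorted[7] = 5888985857$8577555
  sorted[8] = 7$8577555588898585
  sorted[9] = 75555888985857$857
  sorted[10] = 775555888985857$85
  sorted[11] = 857$85775555888985
  sorted[12] = 85775555888985857$
  sorted[13] = 85857$857755558889
  sorted[14] = 888985857$85775555
  sorted[15] = 88985857$857755558
  sorted[16] = 8985857$8577555588
  sorted[17] = 985857$85775555888
sorted[15] = 88985857$857755558

Answer: 88985857$857755558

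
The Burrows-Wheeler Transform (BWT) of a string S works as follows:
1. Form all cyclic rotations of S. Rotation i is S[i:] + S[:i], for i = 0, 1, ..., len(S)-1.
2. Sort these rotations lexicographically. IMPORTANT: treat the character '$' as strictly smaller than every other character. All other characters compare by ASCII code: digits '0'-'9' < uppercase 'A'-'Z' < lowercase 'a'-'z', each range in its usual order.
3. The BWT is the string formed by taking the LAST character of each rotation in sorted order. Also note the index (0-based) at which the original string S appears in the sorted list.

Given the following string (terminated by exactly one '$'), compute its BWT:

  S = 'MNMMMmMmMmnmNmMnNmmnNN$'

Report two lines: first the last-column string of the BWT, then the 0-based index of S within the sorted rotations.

Answer: NNM$MmmmNMnmnMMNnNmMmMm
3

Derivation:
All 23 rotations (rotation i = S[i:]+S[:i]):
  rot[0] = MNMMMmMmMmnmNmMnNmmnNN$
  rot[1] = NMMMmMmMmnmNmMnNmmnNN$M
  rot[2] = MMMmMmMmnmNmMnNmmnNN$MN
  rot[3] = MMmMmMmnmNmMnNmmnNN$MNM
  rot[4] = MmMmMmnmNmMnNmmnNN$MNMM
  rot[5] = mMmMmnmNmMnNmmnNN$MNMMM
  rot[6] = MmMmnmNmMnNmmnNN$MNMMMm
  rot[7] = mMmnmNmMnNmmnNN$MNMMMmM
  rot[8] = MmnmNmMnNmmnNN$MNMMMmMm
  rot[9] = mnmNmMnNmmnNN$MNMMMmMmM
  rot[10] = nmNmMnNmmnNN$MNMMMmMmMm
  rot[11] = mNmMnNmmnNN$MNMMMmMmMmn
  rot[12] = NmMnNmmnNN$MNMMMmMmMmnm
  rot[13] = mMnNmmnNN$MNMMMmMmMmnmN
  rot[14] = MnNmmnNN$MNMMMmMmMmnmNm
  rot[15] = nNmmnNN$MNMMMmMmMmnmNmM
  rot[16] = NmmnNN$MNMMMmMmMmnmNmMn
  rot[17] = mmnNN$MNMMMmMmMmnmNmMnN
  rot[18] = mnNN$MNMMMmMmMmnmNmMnNm
  rot[19] = nNN$MNMMMmMmMmnmNmMnNmm
  rot[20] = NN$MNMMMmMmMmnmNmMnNmmn
  rot[21] = N$MNMMMmMmMmnmNmMnNmmnN
  rot[22] = $MNMMMmMmMmnmNmMnNmmnNN
Sorted (with $ < everything):
  sorted[0] = $MNMMMmMmMmnmNmMnNmmnNN  (last char: 'N')
  sorted[1] = MMMmMmMmnmNmMnNmmnNN$MN  (last char: 'N')
  sorted[2] = MMmMmMmnmNmMnNmmnNN$MNM  (last char: 'M')
  sorted[3] = MNMMMmMmMmnmNmMnNmmnNN$  (last char: '$')
  sorted[4] = MmMmMmnmNmMnNmmnNN$MNMM  (last char: 'M')
  sorted[5] = MmMmnmNmMnNmmnNN$MNMMMm  (last char: 'm')
  sorted[6] = MmnmNmMnNmmnNN$MNMMMmMm  (last char: 'm')
  sorted[7] = MnNmmnNN$MNMMMmMmMmnmNm  (last char: 'm')
  sorted[8] = N$MNMMMmMmMmnmNmMnNmmnN  (last char: 'N')
  sorted[9] = NMMMmMmMmnmNmMnNmmnNN$M  (last char: 'M')
  sorted[10] = NN$MNMMMmMmMmnmNmMnNmmn  (last char: 'n')
  sorted[11] = NmMnNmmnNN$MNMMMmMmMmnm  (last char: 'm')
  sorted[12] = NmmnNN$MNMMMmMmMmnmNmMn  (last char: 'n')
  sorted[13] = mMmMmnmNmMnNmmnNN$MNMMM  (last char: 'M')
  sorted[14] = mMmnmNmMnNmmnNN$MNMMMmM  (last char: 'M')
  sorted[15] = mMnNmmnNN$MNMMMmMmMmnmN  (last char: 'N')
  sorted[16] = mNmMnNmmnNN$MNMMMmMmMmn  (last char: 'n')
  sorted[17] = mmnNN$MNMMMmMmMmnmNmMnN  (last char: 'N')
  sorted[18] = mnNN$MNMMMmMmMmnmNmMnNm  (last char: 'm')
  sorted[19] = mnmNmMnNmmnNN$MNMMMmMmM  (last char: 'M')
  sorted[20] = nNN$MNMMMmMmMmnmNmMnNmm  (last char: 'm')
  sorted[21] = nNmmnNN$MNMMMmMmMmnmNmM  (last char: 'M')
  sorted[22] = nmNmMnNmmnNN$MNMMMmMmMm  (last char: 'm')
Last column: NNM$MmmmNMnmnMMNnNmMmMm
Original string S is at sorted index 3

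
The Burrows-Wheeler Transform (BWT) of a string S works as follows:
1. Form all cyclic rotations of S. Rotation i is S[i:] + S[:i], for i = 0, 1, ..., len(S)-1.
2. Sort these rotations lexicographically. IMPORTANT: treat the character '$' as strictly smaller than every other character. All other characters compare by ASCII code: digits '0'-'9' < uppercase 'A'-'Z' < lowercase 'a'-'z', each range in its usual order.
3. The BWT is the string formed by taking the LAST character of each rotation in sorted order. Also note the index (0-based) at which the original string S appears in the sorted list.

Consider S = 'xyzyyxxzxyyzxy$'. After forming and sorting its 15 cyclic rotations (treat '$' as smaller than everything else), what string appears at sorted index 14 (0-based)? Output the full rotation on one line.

Answer: zyyxxzxyyzxy$xy

Derivation:
All 15 rotations (rotation i = S[i:]+S[:i]):
  rot[0] = xyzyyxxzxyyzxy$
  rot[1] = yzyyxxzxyyzxy$x
  rot[2] = zyyxxzxyyzxy$xy
  rot[3] = yyxxzxyyzxy$xyz
  rot[4] = yxxzxyyzxy$xyzy
  rot[5] = xxzxyyzxy$xyzyy
  rot[6] = xzxyyzxy$xyzyyx
  rot[7] = zxyyzxy$xyzyyxx
  rot[8] = xyyzxy$xyzyyxxz
  rot[9] = yyzxy$xyzyyxxzx
  rot[10] = yzxy$xyzyyxxzxy
  rot[11] = zxy$xyzyyxxzxyy
  rot[12] = xy$xyzyyxxzxyyz
  rot[13] = y$xyzyyxxzxyyzx
  rot[14] = $xyzyyxxzxyyzxy
Sorted (with $ < everything):
  sorted[0] = $xyzyyxxzxyyzxy
  sorted[1] = xxzxyyzxy$xyzyy
  sorted[2] = xy$xyzyyxxzxyyz
  sorted[3] = xyyzxy$xyzyyxxz
  sorted[4] = xyzyyxxzxyyzxy$
  sorted[5] = xzxyyzxy$xyzyyx
  sorted[6] = y$xyzyyxxzxyyzx
  sorted[7] = yxxzxyyzxy$xyzy
  sorted[8] = yyxxzxyyzxy$xyz
  sorted[9] = yyzxy$xyzyyxxzx
  sorted[10] = yzxy$xyzyyxxzxy
  sorted[11] = yzyyxxzxyyzxy$x
  sorted[12] = zxy$xyzyyxxzxyy
  sorted[13] = zxyyzxy$xyzyyxx
  sorted[14] = zyyxxzxyyzxy$xy
sorted[14] = zyyxxzxyyzxy$xy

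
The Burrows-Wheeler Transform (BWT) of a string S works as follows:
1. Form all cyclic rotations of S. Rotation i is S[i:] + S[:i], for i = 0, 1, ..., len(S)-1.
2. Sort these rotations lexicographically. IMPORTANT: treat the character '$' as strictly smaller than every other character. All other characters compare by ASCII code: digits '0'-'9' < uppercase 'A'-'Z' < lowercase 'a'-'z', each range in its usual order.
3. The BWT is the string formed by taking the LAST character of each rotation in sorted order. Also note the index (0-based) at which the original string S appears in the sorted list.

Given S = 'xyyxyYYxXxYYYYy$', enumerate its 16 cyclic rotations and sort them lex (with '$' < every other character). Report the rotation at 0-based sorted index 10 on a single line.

Answer: xyYYxXxYYYYy$xyy

Derivation:
All 16 rotations (rotation i = S[i:]+S[:i]):
  rot[0] = xyyxyYYxXxYYYYy$
  rot[1] = yyxyYYxXxYYYYy$x
  rot[2] = yxyYYxXxYYYYy$xy
  rot[3] = xyYYxXxYYYYy$xyy
  rot[4] = yYYxXxYYYYy$xyyx
  rot[5] = YYxXxYYYYy$xyyxy
  rot[6] = YxXxYYYYy$xyyxyY
  rot[7] = xXxYYYYy$xyyxyYY
  rot[8] = XxYYYYy$xyyxyYYx
  rot[9] = xYYYYy$xyyxyYYxX
  rot[10] = YYYYy$xyyxyYYxXx
  rot[11] = YYYy$xyyxyYYxXxY
  rot[12] = YYy$xyyxyYYxXxYY
  rot[13] = Yy$xyyxyYYxXxYYY
  rot[14] = y$xyyxyYYxXxYYYY
  rot[15] = $xyyxyYYxXxYYYYy
Sorted (with $ < everything):
  sorted[0] = $xyyxyYYxXxYYYYy
  sorted[1] = XxYYYYy$xyyxyYYx
  sorted[2] = YYYYy$xyyxyYYxXx
  sorted[3] = YYYy$xyyxyYYxXxY
  sorted[4] = YYxXxYYYYy$xyyxy
  sorted[5] = YYy$xyyxyYYxXxYY
  sorted[6] = YxXxYYYYy$xyyxyY
  sorted[7] = Yy$xyyxyYYxXxYYY
  sorted[8] = xXxYYYYy$xyyxyYY
  sorted[9] = xYYYYy$xyyxyYYxX
  sorted[10] = xyYYxXxYYYYy$xyy
  sorted[11] = xyyxyYYxXxYYYYy$
  sorted[12] = y$xyyxyYYxXxYYYY
  sorted[13] = yYYxXxYYYYy$xyyx
  sorted[14] = yxyYYxXxYYYYy$xy
  sorted[15] = yyxyYYxXxYYYYy$x
sorted[10] = xyYYxXxYYYYy$xyy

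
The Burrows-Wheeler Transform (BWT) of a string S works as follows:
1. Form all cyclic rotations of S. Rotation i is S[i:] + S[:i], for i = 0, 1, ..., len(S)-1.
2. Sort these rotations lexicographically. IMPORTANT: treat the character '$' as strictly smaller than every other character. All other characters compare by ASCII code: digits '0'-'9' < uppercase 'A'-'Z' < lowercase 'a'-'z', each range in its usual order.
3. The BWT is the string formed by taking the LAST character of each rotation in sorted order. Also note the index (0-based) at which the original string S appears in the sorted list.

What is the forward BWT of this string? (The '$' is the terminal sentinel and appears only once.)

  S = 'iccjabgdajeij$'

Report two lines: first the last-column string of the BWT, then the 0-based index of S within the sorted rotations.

Answer: jjdaicgjb$eica
9

Derivation:
All 14 rotations (rotation i = S[i:]+S[:i]):
  rot[0] = iccjabgdajeij$
  rot[1] = ccjabgdajeij$i
  rot[2] = cjabgdajeij$ic
  rot[3] = jabgdajeij$icc
  rot[4] = abgdajeij$iccj
  rot[5] = bgdajeij$iccja
  rot[6] = gdajeij$iccjab
  rot[7] = dajeij$iccjabg
  rot[8] = ajeij$iccjabgd
  rot[9] = jeij$iccjabgda
  rot[10] = eij$iccjabgdaj
  rot[11] = ij$iccjabgdaje
  rot[12] = j$iccjabgdajei
  rot[13] = $iccjabgdajeij
Sorted (with $ < everything):
  sorted[0] = $iccjabgdajeij  (last char: 'j')
  sorted[1] = abgdajeij$iccj  (last char: 'j')
  sorted[2] = ajeij$iccjabgd  (last char: 'd')
  sorted[3] = bgdajeij$iccja  (last char: 'a')
  sorted[4] = ccjabgdajeij$i  (last char: 'i')
  sorted[5] = cjabgdajeij$ic  (last char: 'c')
  sorted[6] = dajeij$iccjabg  (last char: 'g')
  sorted[7] = eij$iccjabgdaj  (last char: 'j')
  sorted[8] = gdajeij$iccjab  (last char: 'b')
  sorted[9] = iccjabgdajeij$  (last char: '$')
  sorted[10] = ij$iccjabgdaje  (last char: 'e')
  sorted[11] = j$iccjabgdajei  (last char: 'i')
  sorted[12] = jabgdajeij$icc  (last char: 'c')
  sorted[13] = jeij$iccjabgda  (last char: 'a')
Last column: jjdaicgjb$eica
Original string S is at sorted index 9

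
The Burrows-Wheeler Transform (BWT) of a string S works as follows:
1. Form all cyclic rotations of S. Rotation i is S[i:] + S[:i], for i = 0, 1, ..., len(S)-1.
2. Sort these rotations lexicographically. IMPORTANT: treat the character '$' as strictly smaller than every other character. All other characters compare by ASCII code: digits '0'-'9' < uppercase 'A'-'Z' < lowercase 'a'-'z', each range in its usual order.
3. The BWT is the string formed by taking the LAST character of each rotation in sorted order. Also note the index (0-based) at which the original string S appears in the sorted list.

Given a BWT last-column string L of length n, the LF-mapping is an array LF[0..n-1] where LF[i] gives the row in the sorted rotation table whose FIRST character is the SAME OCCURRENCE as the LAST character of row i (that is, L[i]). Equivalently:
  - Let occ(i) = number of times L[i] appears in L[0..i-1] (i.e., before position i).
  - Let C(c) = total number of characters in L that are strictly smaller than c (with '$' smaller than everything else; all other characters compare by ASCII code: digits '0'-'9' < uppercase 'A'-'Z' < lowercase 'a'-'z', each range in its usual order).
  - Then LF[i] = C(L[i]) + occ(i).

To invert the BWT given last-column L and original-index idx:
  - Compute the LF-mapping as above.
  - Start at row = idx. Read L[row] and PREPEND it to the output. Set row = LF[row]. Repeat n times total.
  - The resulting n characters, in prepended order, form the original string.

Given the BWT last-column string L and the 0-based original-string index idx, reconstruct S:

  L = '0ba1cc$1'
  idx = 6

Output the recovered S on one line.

Answer: ca11cb0$

Derivation:
LF mapping: 1 5 4 2 6 7 0 3
Walk LF starting at row 6, prepending L[row]:
  step 1: row=6, L[6]='$', prepend. Next row=LF[6]=0
  step 2: row=0, L[0]='0', prepend. Next row=LF[0]=1
  step 3: row=1, L[1]='b', prepend. Next row=LF[1]=5
  step 4: row=5, L[5]='c', prepend. Next row=LF[5]=7
  step 5: row=7, L[7]='1', prepend. Next row=LF[7]=3
  step 6: row=3, L[3]='1', prepend. Next row=LF[3]=2
  step 7: row=2, L[2]='a', prepend. Next row=LF[2]=4
  step 8: row=4, L[4]='c', prepend. Next row=LF[4]=6
Reversed output: ca11cb0$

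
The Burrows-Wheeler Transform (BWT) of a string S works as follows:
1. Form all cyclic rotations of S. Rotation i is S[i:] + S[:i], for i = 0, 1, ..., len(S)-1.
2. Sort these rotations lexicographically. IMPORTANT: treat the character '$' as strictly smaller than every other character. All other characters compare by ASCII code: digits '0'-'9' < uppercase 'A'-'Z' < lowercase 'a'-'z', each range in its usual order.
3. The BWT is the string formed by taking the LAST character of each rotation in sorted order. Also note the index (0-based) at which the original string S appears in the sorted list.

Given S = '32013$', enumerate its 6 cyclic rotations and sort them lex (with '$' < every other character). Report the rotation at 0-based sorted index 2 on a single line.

Answer: 13$320

Derivation:
All 6 rotations (rotation i = S[i:]+S[:i]):
  rot[0] = 32013$
  rot[1] = 2013$3
  rot[2] = 013$32
  rot[3] = 13$320
  rot[4] = 3$3201
  rot[5] = $32013
Sorted (with $ < everything):
  sorted[0] = $32013
  sorted[1] = 013$32
  sorted[2] = 13$320
  sorted[3] = 2013$3
  sorted[4] = 3$3201
  sorted[5] = 32013$
sorted[2] = 13$320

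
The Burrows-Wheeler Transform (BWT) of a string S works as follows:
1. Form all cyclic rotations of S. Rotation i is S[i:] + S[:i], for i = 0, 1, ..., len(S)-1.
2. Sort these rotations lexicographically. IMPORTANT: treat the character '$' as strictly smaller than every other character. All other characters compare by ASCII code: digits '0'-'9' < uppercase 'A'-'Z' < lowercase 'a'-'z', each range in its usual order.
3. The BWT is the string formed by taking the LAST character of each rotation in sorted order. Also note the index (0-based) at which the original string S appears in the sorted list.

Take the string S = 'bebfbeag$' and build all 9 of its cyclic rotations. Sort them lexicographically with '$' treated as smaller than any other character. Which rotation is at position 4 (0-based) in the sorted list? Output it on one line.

Answer: bfbeag$be

Derivation:
All 9 rotations (rotation i = S[i:]+S[:i]):
  rot[0] = bebfbeag$
  rot[1] = ebfbeag$b
  rot[2] = bfbeag$be
  rot[3] = fbeag$beb
  rot[4] = beag$bebf
  rot[5] = eag$bebfb
  rot[6] = ag$bebfbe
  rot[7] = g$bebfbea
  rot[8] = $bebfbeag
Sorted (with $ < everything):
  sorted[0] = $bebfbeag
  sorted[1] = ag$bebfbe
  sorted[2] = beag$bebf
  sorted[3] = bebfbeag$
  sorted[4] = bfbeag$be
  sorted[5] = eag$bebfb
  sorted[6] = ebfbeag$b
  sorted[7] = fbeag$beb
  sorted[8] = g$bebfbea
sorted[4] = bfbeag$be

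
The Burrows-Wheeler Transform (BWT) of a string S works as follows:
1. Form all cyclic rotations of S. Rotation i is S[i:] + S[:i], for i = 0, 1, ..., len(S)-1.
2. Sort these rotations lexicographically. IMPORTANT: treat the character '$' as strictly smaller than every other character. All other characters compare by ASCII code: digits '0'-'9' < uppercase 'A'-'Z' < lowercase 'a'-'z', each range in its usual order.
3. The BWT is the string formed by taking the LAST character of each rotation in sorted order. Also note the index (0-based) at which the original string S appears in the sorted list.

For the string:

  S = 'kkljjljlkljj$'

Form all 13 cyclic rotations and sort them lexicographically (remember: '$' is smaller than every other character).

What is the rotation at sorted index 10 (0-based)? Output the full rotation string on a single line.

Answer: ljjljlkljj$kk

Derivation:
All 13 rotations (rotation i = S[i:]+S[:i]):
  rot[0] = kkljjljlkljj$
  rot[1] = kljjljlkljj$k
  rot[2] = ljjljlkljj$kk
  rot[3] = jjljlkljj$kkl
  rot[4] = jljlkljj$kklj
  rot[5] = ljlkljj$kkljj
  rot[6] = jlkljj$kkljjl
  rot[7] = lkljj$kkljjlj
  rot[8] = kljj$kkljjljl
  rot[9] = ljj$kkljjljlk
  rot[10] = jj$kkljjljlkl
  rot[11] = j$kkljjljlklj
  rot[12] = $kkljjljlkljj
Sorted (with $ < everything):
  sorted[0] = $kkljjljlkljj
  sorted[1] = j$kkljjljlklj
  sorted[2] = jj$kkljjljlkl
  sorted[3] = jjljlkljj$kkl
  sorted[4] = jljlkljj$kklj
  sorted[5] = jlkljj$kkljjl
  sorted[6] = kkljjljlkljj$
  sorted[7] = kljj$kkljjljl
  sorted[8] = kljjljlkljj$k
  sorted[9] = ljj$kkljjljlk
  sorted[10] = ljjljlkljj$kk
  sorted[11] = ljlkljj$kkljj
  sorted[12] = lkljj$kkljjlj
sorted[10] = ljjljlkljj$kk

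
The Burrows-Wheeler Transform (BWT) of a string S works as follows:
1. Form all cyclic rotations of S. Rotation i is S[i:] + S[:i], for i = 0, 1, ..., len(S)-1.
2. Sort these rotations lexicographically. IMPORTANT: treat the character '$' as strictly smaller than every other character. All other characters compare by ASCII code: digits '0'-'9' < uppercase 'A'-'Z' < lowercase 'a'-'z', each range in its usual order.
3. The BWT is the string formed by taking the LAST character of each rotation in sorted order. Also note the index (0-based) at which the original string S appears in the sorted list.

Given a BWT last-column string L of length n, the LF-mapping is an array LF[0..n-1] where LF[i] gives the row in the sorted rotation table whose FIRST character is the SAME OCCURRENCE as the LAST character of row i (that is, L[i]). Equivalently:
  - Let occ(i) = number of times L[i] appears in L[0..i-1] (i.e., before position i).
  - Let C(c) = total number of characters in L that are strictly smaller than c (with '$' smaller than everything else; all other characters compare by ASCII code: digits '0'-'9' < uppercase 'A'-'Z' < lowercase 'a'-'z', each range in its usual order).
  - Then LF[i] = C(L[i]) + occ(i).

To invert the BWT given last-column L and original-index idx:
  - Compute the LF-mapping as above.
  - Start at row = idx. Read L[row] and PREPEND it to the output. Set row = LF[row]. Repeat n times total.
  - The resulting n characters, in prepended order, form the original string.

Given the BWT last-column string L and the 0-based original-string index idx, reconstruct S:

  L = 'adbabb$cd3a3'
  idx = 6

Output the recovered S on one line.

LF mapping: 3 10 6 4 7 8 0 9 11 1 5 2
Walk LF starting at row 6, prepending L[row]:
  step 1: row=6, L[6]='$', prepend. Next row=LF[6]=0
  step 2: row=0, L[0]='a', prepend. Next row=LF[0]=3
  step 3: row=3, L[3]='a', prepend. Next row=LF[3]=4
  step 4: row=4, L[4]='b', prepend. Next row=LF[4]=7
  step 5: row=7, L[7]='c', prepend. Next row=LF[7]=9
  step 6: row=9, L[9]='3', prepend. Next row=LF[9]=1
  step 7: row=1, L[1]='d', prepend. Next row=LF[1]=10
  step 8: row=10, L[10]='a', prepend. Next row=LF[10]=5
  step 9: row=5, L[5]='b', prepend. Next row=LF[5]=8
  step 10: row=8, L[8]='d', prepend. Next row=LF[8]=11
  step 11: row=11, L[11]='3', prepend. Next row=LF[11]=2
  step 12: row=2, L[2]='b', prepend. Next row=LF[2]=6
Reversed output: b3dbad3cbaa$

Answer: b3dbad3cbaa$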